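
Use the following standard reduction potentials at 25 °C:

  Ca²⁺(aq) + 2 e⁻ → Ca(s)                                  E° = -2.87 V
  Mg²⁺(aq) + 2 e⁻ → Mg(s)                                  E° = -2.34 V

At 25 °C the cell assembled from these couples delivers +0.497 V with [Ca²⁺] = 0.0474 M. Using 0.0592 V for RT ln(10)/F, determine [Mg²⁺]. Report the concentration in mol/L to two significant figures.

0.0036 M

Mg²⁺/Mg is the cathode, Ca²⁺/Ca the anode: E°cell = +0.53 V, n = 2.
Overall reaction: Mg²⁺(aq) + Ca(s) → Mg(s) + Ca²⁺(aq); Q = [Ca²⁺]^1/[Mg²⁺]^1.
From E = E° − (0.0592/n) log Q: log Q = (E° − E)·n/0.0592 = (+0.53 − (+0.497))·2/0.0592 = 1.1149.
So 1·log[Mg²⁺] = 1·log(0.0474) − log Q = -1.3242 − (1.1149) = -2.4391; [Mg²⁺] = 10^(-2.4391) ≈ 0.0036 M.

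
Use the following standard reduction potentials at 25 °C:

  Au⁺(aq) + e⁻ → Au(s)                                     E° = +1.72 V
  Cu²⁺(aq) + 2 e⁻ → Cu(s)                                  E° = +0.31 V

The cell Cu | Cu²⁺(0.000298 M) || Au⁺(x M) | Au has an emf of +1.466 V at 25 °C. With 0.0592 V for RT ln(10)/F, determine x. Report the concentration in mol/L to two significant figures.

0.15 M

Au⁺/Au is the cathode, Cu²⁺/Cu the anode: E°cell = +1.41 V, n = 2.
Overall reaction: 2 Au⁺(aq) + Cu(s) → 2 Au(s) + Cu²⁺(aq); Q = [Cu²⁺]^1/[Au⁺]^2.
From E = E° − (0.0592/n) log Q: log Q = (E° − E)·n/0.0592 = (+1.41 − (+1.466))·2/0.0592 = -1.8919.
So 2·log[Au⁺] = 1·log(0.000298) − log Q = -3.5258 − (-1.8919) = -1.6339; log[Au⁺] = -1.6339 / 2 = -0.8169; [Au⁺] = 10^(-0.8169) ≈ 0.15 M.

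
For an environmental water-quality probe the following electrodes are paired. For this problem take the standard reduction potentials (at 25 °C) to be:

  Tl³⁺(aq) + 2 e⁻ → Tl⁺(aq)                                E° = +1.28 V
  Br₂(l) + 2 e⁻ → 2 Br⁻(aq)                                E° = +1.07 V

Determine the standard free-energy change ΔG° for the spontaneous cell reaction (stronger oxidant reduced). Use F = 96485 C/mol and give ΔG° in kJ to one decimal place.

Tl³⁺/Tl⁺ (E° = +1.28 V) is the cathode; Br₂/Br⁻ (E° = +1.07 V) is the anode, so E°cell = +0.21 V.
Balancing electrons gives n = 2 (lcm of 2 and 2).
ΔG° = −nFE° = −(2)(96485)(+0.21) = -40,524 J = -40.5 kJ.

-40.5 kJ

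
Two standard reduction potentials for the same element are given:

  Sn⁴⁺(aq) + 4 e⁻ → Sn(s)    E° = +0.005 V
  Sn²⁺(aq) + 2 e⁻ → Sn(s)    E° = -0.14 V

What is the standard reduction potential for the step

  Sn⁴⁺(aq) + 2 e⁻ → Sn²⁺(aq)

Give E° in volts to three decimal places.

+0.150 V

Sequential free energies add, so n₃E°₃ = n₁E°₁ + n₂E°₂.
With n₃ = 4, and the known step contributing 2×(-0.14) V, the unknown satisfies 2·E° = 4×(+0.005) − 2×(-0.14) = +0.300.
E° = +0.300 / 2 = +0.150 V.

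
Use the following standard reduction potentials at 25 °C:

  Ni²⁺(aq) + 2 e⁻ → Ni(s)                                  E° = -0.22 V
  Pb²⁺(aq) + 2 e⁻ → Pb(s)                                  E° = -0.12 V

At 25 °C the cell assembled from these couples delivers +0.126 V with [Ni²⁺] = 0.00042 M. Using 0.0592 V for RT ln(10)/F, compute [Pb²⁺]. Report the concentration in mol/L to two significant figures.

Pb²⁺/Pb is the cathode, Ni²⁺/Ni the anode: E°cell = +0.10 V, n = 2.
Overall reaction: Pb²⁺(aq) + Ni(s) → Pb(s) + Ni²⁺(aq); Q = [Ni²⁺]^1/[Pb²⁺]^1.
From E = E° − (0.0592/n) log Q: log Q = (E° − E)·n/0.0592 = (+0.10 − (+0.126))·2/0.0592 = -0.8784.
So 1·log[Pb²⁺] = 1·log(0.00042) − log Q = -3.3768 − (-0.8784) = -2.4984; [Pb²⁺] = 10^(-2.4984) ≈ 0.0032 M.

0.0032 M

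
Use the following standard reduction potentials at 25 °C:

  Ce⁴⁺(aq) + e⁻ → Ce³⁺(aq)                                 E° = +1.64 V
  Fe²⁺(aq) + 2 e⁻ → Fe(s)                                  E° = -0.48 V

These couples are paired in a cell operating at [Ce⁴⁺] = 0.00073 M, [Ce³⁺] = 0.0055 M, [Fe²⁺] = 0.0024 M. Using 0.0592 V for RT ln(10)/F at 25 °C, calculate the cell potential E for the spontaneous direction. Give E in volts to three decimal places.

+2.146 V

Ce⁴⁺/Ce³⁺ is the cathode (higher E°), Fe²⁺/Fe the anode: E°cell = +1.64 − (-0.48) = +2.12 V, n = 2.
Overall: 2 Ce⁴⁺(aq) + Fe(s) → 2 Ce³⁺(aq) + Fe²⁺(aq)
Q = [Ce³⁺]^2·[Fe²⁺] / ([Ce⁴⁺]^2); log Q = -0.866.
E = E° − (0.0592/n) log Q = +2.12 − (0.0592/2)(-0.866) = +2.146 V.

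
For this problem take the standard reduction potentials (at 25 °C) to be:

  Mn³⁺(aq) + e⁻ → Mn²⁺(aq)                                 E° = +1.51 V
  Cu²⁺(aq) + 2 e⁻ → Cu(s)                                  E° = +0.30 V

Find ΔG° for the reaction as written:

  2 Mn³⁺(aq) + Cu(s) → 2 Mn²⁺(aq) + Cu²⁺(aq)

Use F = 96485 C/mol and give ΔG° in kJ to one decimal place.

As written, Mn³⁺/Mn²⁺ is reduced (cathode) and Cu²⁺/Cu is oxidised (anode), so E°cell = (+1.51) − (+0.30) = +1.21 V.
Balancing electrons gives n = 2.
ΔG° = −nFE° = −(2)(96485)(+1.21) = -233,494 J = -233.5 kJ.

-233.5 kJ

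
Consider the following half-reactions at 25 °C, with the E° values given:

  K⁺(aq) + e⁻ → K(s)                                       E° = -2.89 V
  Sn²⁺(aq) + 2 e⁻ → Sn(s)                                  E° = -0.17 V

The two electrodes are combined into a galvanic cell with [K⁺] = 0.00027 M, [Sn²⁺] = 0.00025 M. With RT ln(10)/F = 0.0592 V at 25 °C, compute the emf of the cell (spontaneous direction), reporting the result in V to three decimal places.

+2.825 V

Sn²⁺/Sn is the cathode (higher E°), K⁺/K the anode: E°cell = -0.17 − (-2.89) = +2.72 V, n = 2.
Overall: Sn²⁺(aq) + 2 K(s) → Sn(s) + 2 K⁺(aq)
Q = [K⁺]^2 / ([Sn²⁺]); log Q = -3.535.
E = E° − (0.0592/n) log Q = +2.72 − (0.0592/2)(-3.535) = +2.825 V.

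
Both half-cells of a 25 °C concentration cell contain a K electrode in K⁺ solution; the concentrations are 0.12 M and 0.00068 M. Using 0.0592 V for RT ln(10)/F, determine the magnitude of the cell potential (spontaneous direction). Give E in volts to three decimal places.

+0.133 V

For a concentration cell E°cell = 0. The 0.12 M side is the cathode (reduction is favoured where [K⁺] is higher).
With n = 1, E = −(0.0592/1) log([K⁺]ₐₙ/[K⁺]꜀ₐₜ) = −(0.0592/1) log(0.00068/0.12) = −(0.0592/1)(-2.247) = +0.133 V.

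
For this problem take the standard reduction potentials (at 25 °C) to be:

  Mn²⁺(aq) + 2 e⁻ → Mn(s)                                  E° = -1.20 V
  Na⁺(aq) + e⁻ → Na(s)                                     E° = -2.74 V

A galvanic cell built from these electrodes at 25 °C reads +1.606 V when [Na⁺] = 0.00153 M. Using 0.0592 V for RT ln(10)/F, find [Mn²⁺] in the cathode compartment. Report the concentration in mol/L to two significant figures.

0.00040 M

Mn²⁺/Mn is the cathode, Na⁺/Na the anode: E°cell = +1.54 V, n = 2.
Overall reaction: Mn²⁺(aq) + 2 Na(s) → Mn(s) + 2 Na⁺(aq); Q = [Na⁺]^2/[Mn²⁺]^1.
From E = E° − (0.0592/n) log Q: log Q = (E° − E)·n/0.0592 = (+1.54 − (+1.606))·2/0.0592 = -2.2297.
So 1·log[Mn²⁺] = 2·log(0.00153) − log Q = -5.6306 − (-2.2297) = -3.4009; [Mn²⁺] = 10^(-3.4009) ≈ 0.00040 M.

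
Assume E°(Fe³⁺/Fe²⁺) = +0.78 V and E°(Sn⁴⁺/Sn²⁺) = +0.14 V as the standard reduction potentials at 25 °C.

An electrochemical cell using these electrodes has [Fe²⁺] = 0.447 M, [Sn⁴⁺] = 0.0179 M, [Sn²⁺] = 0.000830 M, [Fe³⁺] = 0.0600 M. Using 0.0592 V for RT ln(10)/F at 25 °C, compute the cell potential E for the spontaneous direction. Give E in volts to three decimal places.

Fe³⁺/Fe²⁺ is the cathode (higher E°), Sn⁴⁺/Sn²⁺ the anode: E°cell = +0.78 − (+0.14) = +0.64 V, n = 2.
Overall: 2 Fe³⁺(aq) + Sn²⁺(aq) → 2 Fe²⁺(aq) + Sn⁴⁺(aq)
Q = [Fe²⁺]^2·[Sn⁴⁺] / ([Fe³⁺]^2·[Sn²⁺]); log Q = 3.078.
E = E° − (0.0592/n) log Q = +0.64 − (0.0592/2)(3.078) = +0.549 V.

+0.549 V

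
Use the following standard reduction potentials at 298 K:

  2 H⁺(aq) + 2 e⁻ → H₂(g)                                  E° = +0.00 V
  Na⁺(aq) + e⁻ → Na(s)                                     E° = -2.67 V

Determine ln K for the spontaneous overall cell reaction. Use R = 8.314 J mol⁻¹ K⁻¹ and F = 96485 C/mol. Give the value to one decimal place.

Cathode: H⁺/H₂; anode: Na⁺/Na. E°cell = (+0.00) − (-2.67) = +2.67 V, with n = 2.
ΔG° = −nFE° = −RT ln K, so ln K = nFE°/(RT) = (2)(96485)(+2.67) / ((8.314)(298)) = 207.958.

208.0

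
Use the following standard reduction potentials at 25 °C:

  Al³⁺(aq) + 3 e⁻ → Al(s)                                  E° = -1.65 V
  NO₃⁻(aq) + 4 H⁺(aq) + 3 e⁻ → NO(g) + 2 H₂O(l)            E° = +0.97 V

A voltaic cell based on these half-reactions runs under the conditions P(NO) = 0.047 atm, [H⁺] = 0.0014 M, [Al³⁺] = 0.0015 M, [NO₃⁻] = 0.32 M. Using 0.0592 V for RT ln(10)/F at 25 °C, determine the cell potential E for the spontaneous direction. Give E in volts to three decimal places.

+2.467 V

NO₃⁻/NO is the cathode (higher E°), Al³⁺/Al the anode: E°cell = +0.97 − (-1.65) = +2.62 V, n = 3.
Overall: NO₃⁻(aq) + 4 H⁺(aq) + Al(s) → NO(g) + 2 H₂O(l) + Al³⁺(aq)
Q = P(NO)·[Al³⁺] / ([NO₃⁻]·[H⁺]^4); log Q = 7.759.
E = E° − (0.0592/n) log Q = +2.62 − (0.0592/3)(7.759) = +2.467 V.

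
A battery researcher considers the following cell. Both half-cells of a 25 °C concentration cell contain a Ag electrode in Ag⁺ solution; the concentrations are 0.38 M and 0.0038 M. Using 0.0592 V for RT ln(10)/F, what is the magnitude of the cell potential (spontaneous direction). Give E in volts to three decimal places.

+0.118 V

For a concentration cell E°cell = 0. The 0.38 M side is the cathode (reduction is favoured where [Ag⁺] is higher).
With n = 1, E = −(0.0592/1) log([Ag⁺]ₐₙ/[Ag⁺]꜀ₐₜ) = −(0.0592/1) log(0.0038/0.38) = −(0.0592/1)(-2.000) = +0.118 V.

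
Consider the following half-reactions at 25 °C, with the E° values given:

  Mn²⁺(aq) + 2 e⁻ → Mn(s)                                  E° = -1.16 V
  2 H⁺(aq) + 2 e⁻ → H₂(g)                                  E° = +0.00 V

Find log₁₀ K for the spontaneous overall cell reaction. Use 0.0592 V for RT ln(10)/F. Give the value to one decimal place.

39.2

Cathode: H⁺/H₂; anode: Mn²⁺/Mn. E°cell = +1.16 V, n = 2.
log K = nE°cell / 0.0592 = (2)(+1.16) / 0.0592 = 39.2.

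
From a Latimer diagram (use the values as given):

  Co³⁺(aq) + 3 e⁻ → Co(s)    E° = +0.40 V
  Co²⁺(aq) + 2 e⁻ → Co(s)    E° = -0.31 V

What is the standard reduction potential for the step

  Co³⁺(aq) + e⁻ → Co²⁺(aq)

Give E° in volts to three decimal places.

+1.820 V

Sequential free energies add, so n₃E°₃ = n₁E°₁ + n₂E°₂.
With n₃ = 3, and the known step contributing 2×(-0.31) V, the unknown satisfies 1·E° = 3×(+0.40) − 2×(-0.31) = +1.820.
E° = +1.820 / 1 = +1.820 V.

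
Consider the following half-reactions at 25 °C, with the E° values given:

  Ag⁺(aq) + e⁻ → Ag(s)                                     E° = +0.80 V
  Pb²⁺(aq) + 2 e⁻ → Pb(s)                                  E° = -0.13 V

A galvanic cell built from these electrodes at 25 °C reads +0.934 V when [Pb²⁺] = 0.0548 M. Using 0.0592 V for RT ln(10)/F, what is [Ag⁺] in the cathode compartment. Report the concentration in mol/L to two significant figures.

Ag⁺/Ag is the cathode, Pb²⁺/Pb the anode: E°cell = +0.93 V, n = 2.
Overall reaction: 2 Ag⁺(aq) + Pb(s) → 2 Ag(s) + Pb²⁺(aq); Q = [Pb²⁺]^1/[Ag⁺]^2.
From E = E° − (0.0592/n) log Q: log Q = (E° − E)·n/0.0592 = (+0.93 − (+0.934))·2/0.0592 = -0.1351.
So 2·log[Ag⁺] = 1·log(0.0548) − log Q = -1.2612 − (-0.1351) = -1.1261; log[Ag⁺] = -1.1261 / 2 = -0.5631; [Ag⁺] = 10^(-0.5631) ≈ 0.27 M.

0.27 M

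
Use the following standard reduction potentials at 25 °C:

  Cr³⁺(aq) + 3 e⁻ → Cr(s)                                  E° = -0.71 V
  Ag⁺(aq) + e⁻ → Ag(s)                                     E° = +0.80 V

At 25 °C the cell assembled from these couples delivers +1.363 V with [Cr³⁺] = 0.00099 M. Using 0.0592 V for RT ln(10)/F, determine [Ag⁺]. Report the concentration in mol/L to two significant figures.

0.00033 M

Ag⁺/Ag is the cathode, Cr³⁺/Cr the anode: E°cell = +1.51 V, n = 3.
Overall reaction: 3 Ag⁺(aq) + Cr(s) → 3 Ag(s) + Cr³⁺(aq); Q = [Cr³⁺]^1/[Ag⁺]^3.
From E = E° − (0.0592/n) log Q: log Q = (E° − E)·n/0.0592 = (+1.51 − (+1.363))·3/0.0592 = 7.4493.
So 3·log[Ag⁺] = 1·log(0.00099) − log Q = -3.0044 − (7.4493) = -10.4537; log[Ag⁺] = -10.4537 / 3 = -3.4846; [Ag⁺] = 10^(-3.4846) ≈ 0.00033 M.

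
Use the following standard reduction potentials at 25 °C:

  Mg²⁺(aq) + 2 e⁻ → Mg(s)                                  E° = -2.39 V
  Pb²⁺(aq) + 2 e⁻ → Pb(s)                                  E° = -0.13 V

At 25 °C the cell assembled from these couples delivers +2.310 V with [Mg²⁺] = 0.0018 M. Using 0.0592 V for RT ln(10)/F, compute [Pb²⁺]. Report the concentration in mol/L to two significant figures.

0.088 M

Pb²⁺/Pb is the cathode, Mg²⁺/Mg the anode: E°cell = +2.26 V, n = 2.
Overall reaction: Pb²⁺(aq) + Mg(s) → Pb(s) + Mg²⁺(aq); Q = [Mg²⁺]^1/[Pb²⁺]^1.
From E = E° − (0.0592/n) log Q: log Q = (E° − E)·n/0.0592 = (+2.26 − (+2.310))·2/0.0592 = -1.6892.
So 1·log[Pb²⁺] = 1·log(0.0018) − log Q = -2.7447 − (-1.6892) = -1.0555; [Pb²⁺] = 10^(-1.0555) ≈ 0.088 M.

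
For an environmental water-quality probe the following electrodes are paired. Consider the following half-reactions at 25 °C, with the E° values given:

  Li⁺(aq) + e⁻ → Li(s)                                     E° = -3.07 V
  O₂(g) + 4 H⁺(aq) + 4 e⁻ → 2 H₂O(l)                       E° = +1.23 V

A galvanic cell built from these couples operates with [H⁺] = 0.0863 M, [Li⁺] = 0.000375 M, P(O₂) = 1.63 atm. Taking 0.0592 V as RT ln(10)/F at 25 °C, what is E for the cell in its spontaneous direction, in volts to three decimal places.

+4.443 V

O₂/H₂O is the cathode (higher E°), Li⁺/Li the anode: E°cell = +1.23 − (-3.07) = +4.30 V, n = 4.
Overall: O₂(g) + 4 H⁺(aq) + 4 Li(s) → 2 H₂O(l) + 4 Li⁺(aq)
Q = [Li⁺]^4 / (P(O₂)·[H⁺]^4); log Q = -9.660.
E = E° − (0.0592/n) log Q = +4.30 − (0.0592/4)(-9.660) = +4.443 V.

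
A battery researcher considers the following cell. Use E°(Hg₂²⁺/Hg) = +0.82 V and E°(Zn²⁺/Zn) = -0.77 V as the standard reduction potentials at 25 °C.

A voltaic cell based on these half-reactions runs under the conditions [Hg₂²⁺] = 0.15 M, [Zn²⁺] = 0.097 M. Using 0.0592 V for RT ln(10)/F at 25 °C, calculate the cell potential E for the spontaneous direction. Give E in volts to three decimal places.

+1.596 V

Hg₂²⁺/Hg is the cathode (higher E°), Zn²⁺/Zn the anode: E°cell = +0.82 − (-0.77) = +1.59 V, n = 2.
Overall: Hg₂²⁺(aq) + Zn(s) → 2 Hg(l) + Zn²⁺(aq)
Q = [Zn²⁺] / ([Hg₂²⁺]); log Q = -0.189.
E = E° − (0.0592/n) log Q = +1.59 − (0.0592/2)(-0.189) = +1.596 V.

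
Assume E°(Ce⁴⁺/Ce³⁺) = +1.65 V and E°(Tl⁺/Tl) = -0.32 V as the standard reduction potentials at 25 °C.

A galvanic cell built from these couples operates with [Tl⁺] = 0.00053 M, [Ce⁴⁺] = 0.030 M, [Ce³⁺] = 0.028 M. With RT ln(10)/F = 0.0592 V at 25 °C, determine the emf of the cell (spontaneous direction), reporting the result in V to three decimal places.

+2.166 V

Ce⁴⁺/Ce³⁺ is the cathode (higher E°), Tl⁺/Tl the anode: E°cell = +1.65 − (-0.32) = +1.97 V, n = 1.
Overall: Ce⁴⁺(aq) + Tl(s) → Ce³⁺(aq) + Tl⁺(aq)
Q = [Ce³⁺]·[Tl⁺] / ([Ce⁴⁺]); log Q = -3.306.
E = E° − (0.0592/n) log Q = +1.97 − (0.0592/1)(-3.306) = +2.166 V.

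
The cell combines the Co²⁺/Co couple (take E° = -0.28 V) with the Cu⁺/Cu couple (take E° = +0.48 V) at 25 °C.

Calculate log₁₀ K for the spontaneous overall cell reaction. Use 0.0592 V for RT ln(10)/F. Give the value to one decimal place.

25.7

Cathode: Cu⁺/Cu; anode: Co²⁺/Co. E°cell = +0.76 V, n = 2.
log K = nE°cell / 0.0592 = (2)(+0.76) / 0.0592 = 25.7.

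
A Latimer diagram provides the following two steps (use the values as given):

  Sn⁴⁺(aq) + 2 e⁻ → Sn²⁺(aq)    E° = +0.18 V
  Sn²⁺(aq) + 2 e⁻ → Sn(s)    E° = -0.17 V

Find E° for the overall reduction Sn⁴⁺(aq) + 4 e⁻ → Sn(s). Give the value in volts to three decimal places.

Standard free energies of sequential steps add: ΔG°₃ = ΔG°₁ + ΔG°₂, so n₃E°₃ = n₁E°₁ + n₂E°₂.
E°₃ = (2×+0.18 + 2×-0.17) / 4 = (+0.020) / 4 = +0.005 V.

+0.005 V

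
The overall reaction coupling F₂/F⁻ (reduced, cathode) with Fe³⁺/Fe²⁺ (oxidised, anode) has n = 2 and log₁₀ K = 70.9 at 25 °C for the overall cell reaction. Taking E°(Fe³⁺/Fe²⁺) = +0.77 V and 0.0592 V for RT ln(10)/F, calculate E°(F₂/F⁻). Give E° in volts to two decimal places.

+2.87 V

E°cell = (0.0592/n)·log K = (0.0592/2)(70.9) = +2.099 V.
Since F₂/F⁻ is the cathode and Fe³⁺/Fe²⁺ the anode, E°cell = E°(F₂/F⁻) − E°(Fe³⁺/Fe²⁺).
So E°(F₂/F⁻) = E°cell + E°(Fe³⁺/Fe²⁺) = +2.099 + (+0.77) = +2.87 V.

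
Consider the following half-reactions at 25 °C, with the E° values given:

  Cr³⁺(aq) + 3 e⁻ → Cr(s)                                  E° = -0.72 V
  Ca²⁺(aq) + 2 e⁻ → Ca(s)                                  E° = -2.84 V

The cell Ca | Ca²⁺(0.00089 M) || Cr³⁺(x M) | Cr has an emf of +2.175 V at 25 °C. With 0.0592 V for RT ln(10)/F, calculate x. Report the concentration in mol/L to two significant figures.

0.016 M

Cr³⁺/Cr is the cathode, Ca²⁺/Ca the anode: E°cell = +2.12 V, n = 6.
Overall reaction: 2 Cr³⁺(aq) + 3 Ca(s) → 2 Cr(s) + 3 Ca²⁺(aq); Q = [Ca²⁺]^3/[Cr³⁺]^2.
From E = E° − (0.0592/n) log Q: log Q = (E° − E)·n/0.0592 = (+2.12 − (+2.175))·6/0.0592 = -5.5743.
So 2·log[Cr³⁺] = 3·log(0.00089) − log Q = -9.1518 − (-5.5743) = -3.5775; log[Cr³⁺] = -3.5775 / 2 = -1.7888; [Cr³⁺] = 10^(-1.7888) ≈ 0.016 M.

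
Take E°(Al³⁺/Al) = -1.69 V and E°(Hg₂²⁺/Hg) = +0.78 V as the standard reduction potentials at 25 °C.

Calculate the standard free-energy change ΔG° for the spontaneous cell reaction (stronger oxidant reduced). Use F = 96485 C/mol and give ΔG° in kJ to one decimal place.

Hg₂²⁺/Hg (E° = +0.78 V) is the cathode; Al³⁺/Al (E° = -1.69 V) is the anode, so E°cell = +2.47 V.
Balancing electrons gives n = 6 (lcm of 2 and 3).
ΔG° = −nFE° = −(6)(96485)(+2.47) = -1,429,908 J = -1429.9 kJ.

-1429.9 kJ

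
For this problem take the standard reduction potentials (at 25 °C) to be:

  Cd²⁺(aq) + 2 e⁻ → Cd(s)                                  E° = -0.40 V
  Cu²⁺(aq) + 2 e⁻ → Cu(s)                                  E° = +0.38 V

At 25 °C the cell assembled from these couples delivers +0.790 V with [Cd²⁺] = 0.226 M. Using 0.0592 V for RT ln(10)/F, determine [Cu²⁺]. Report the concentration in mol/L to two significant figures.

0.49 M

Cu²⁺/Cu is the cathode, Cd²⁺/Cd the anode: E°cell = +0.78 V, n = 2.
Overall reaction: Cu²⁺(aq) + Cd(s) → Cu(s) + Cd²⁺(aq); Q = [Cd²⁺]^1/[Cu²⁺]^1.
From E = E° − (0.0592/n) log Q: log Q = (E° − E)·n/0.0592 = (+0.78 − (+0.790))·2/0.0592 = -0.3378.
So 1·log[Cu²⁺] = 1·log(0.226) − log Q = -0.6459 − (-0.3378) = -0.3081; [Cu²⁺] = 10^(-0.3081) ≈ 0.49 M.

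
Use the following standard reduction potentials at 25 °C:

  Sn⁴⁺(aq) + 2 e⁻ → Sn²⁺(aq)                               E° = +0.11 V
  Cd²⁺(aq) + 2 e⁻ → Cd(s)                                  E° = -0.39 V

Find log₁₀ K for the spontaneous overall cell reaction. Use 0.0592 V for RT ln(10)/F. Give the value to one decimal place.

Cathode: Sn⁴⁺/Sn²⁺; anode: Cd²⁺/Cd. E°cell = +0.50 V, n = 2.
log K = nE°cell / 0.0592 = (2)(+0.50) / 0.0592 = 16.9.

16.9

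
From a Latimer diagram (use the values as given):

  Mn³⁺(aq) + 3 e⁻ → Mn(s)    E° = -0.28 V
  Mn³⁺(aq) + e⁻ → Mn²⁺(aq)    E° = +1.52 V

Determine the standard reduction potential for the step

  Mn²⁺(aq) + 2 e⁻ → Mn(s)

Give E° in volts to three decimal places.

-1.180 V

Sequential free energies add, so n₃E°₃ = n₁E°₁ + n₂E°₂.
With n₃ = 3, and the known step contributing 1×(+1.52) V, the unknown satisfies 2·E° = 3×(-0.28) − 1×(+1.52) = -2.360.
E° = -2.360 / 2 = -1.180 V.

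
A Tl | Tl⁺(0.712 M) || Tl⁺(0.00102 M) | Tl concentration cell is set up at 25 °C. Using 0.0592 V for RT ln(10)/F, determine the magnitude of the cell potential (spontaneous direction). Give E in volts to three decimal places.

+0.168 V

For a concentration cell E°cell = 0. The 0.712 M side is the cathode (reduction is favoured where [Tl⁺] is higher).
With n = 1, E = −(0.0592/1) log([Tl⁺]ₐₙ/[Tl⁺]꜀ₐₜ) = −(0.0592/1) log(0.00102/0.712) = −(0.0592/1)(-2.844) = +0.168 V.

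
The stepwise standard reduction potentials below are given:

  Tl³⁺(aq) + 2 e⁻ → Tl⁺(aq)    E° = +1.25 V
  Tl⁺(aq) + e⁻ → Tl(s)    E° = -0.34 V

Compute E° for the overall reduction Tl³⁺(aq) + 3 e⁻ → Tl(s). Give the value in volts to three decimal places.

+0.720 V

Since ΔG° = −nFE° is additive over sequential reductions, n₃E°₃ = n₁E°₁ + n₂E°₂.
E°₃ = (2×+1.25 + 1×-0.34) / 3 = (+2.160) / 3 = +0.720 V.
Simply averaging or adding the two E° values would be wrong; the electron-weighted sum is required.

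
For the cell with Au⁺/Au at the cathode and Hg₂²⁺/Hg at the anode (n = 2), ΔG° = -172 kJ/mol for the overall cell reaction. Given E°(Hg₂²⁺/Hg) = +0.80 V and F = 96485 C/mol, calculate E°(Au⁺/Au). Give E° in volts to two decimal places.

+1.69 V

E°cell = −ΔG°/(nF) = −(-172×10³)/((2)(96485)) = +0.891 V.
Since Au⁺/Au is the cathode and Hg₂²⁺/Hg the anode, E°cell = E°(Au⁺/Au) − E°(Hg₂²⁺/Hg).
So E°(Au⁺/Au) = E°cell + E°(Hg₂²⁺/Hg) = +0.891 + (+0.80) = +1.69 V.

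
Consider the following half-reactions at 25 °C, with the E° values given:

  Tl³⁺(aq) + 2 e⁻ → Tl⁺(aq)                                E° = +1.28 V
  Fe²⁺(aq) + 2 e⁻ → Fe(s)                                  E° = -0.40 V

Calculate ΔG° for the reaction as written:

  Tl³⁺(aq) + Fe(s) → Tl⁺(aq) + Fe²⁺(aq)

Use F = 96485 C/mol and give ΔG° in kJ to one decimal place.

As written, Tl³⁺/Tl⁺ is reduced (cathode) and Fe²⁺/Fe is oxidised (anode), so E°cell = (+1.28) − (-0.40) = +1.68 V.
Balancing electrons gives n = 2.
ΔG° = −nFE° = −(2)(96485)(+1.68) = -324,190 J = -324.2 kJ.

-324.2 kJ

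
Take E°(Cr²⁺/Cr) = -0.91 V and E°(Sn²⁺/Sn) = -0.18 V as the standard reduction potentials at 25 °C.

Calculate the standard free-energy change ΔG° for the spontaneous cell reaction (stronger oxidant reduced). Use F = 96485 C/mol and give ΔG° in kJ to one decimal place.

-140.9 kJ

Sn²⁺/Sn (E° = -0.18 V) is the cathode; Cr²⁺/Cr (E° = -0.91 V) is the anode, so E°cell = +0.73 V.
Balancing electrons gives n = 2 (lcm of 2 and 2).
ΔG° = −nFE° = −(2)(96485)(+0.73) = -140,868 J = -140.9 kJ.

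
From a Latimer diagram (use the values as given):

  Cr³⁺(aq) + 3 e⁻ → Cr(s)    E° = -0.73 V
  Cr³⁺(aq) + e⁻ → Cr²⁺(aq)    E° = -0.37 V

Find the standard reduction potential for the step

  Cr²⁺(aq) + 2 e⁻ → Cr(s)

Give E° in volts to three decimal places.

Sequential free energies add, so n₃E°₃ = n₁E°₁ + n₂E°₂.
With n₃ = 3, and the known step contributing 1×(-0.37) V, the unknown satisfies 2·E° = 3×(-0.73) − 1×(-0.37) = -1.820.
E° = -1.820 / 2 = -0.910 V.

-0.910 V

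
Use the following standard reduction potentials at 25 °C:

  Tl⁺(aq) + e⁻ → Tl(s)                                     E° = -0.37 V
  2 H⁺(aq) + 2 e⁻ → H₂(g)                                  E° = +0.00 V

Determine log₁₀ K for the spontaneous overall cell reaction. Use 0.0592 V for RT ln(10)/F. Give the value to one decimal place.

Cathode: H⁺/H₂; anode: Tl⁺/Tl. E°cell = +0.37 V, n = 2.
log K = nE°cell / 0.0592 = (2)(+0.37) / 0.0592 = 12.5.

12.5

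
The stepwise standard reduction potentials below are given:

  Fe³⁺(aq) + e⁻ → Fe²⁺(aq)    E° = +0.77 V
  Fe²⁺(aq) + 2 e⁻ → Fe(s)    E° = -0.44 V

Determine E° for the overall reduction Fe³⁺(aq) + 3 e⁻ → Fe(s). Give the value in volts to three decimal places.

Standard free energies of sequential steps add: ΔG°₃ = ΔG°₁ + ΔG°₂, so n₃E°₃ = n₁E°₁ + n₂E°₂.
E°₃ = (1×+0.77 + 2×-0.44) / 3 = (-0.110) / 3 = -0.037 V.

-0.037 V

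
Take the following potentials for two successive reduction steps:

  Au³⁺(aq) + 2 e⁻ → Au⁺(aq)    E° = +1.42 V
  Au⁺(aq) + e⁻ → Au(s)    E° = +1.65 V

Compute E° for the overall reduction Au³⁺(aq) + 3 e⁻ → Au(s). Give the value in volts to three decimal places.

Adding the free-energy changes (−nFE°) of the two steps gives −n₃FE°₃ = −n₁FE°₁ − n₂FE°₂.
E°₃ = (2×+1.42 + 1×+1.65) / 3 = (+4.490) / 3 = +1.497 V.

+1.497 V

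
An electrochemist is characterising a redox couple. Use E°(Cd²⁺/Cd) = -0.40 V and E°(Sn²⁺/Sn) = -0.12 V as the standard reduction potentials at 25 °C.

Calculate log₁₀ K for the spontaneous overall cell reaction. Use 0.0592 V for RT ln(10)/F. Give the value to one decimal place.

9.5

Cathode: Sn²⁺/Sn; anode: Cd²⁺/Cd. E°cell = +0.28 V, n = 2.
log K = nE°cell / 0.0592 = (2)(+0.28) / 0.0592 = 9.5.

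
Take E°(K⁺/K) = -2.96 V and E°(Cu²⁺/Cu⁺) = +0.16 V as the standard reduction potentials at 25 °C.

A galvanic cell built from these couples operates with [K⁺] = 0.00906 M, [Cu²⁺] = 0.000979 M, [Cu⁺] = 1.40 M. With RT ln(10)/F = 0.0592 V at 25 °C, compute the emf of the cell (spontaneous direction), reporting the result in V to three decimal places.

+3.054 V

Cu²⁺/Cu⁺ is the cathode (higher E°), K⁺/K the anode: E°cell = +0.16 − (-2.96) = +3.12 V, n = 1.
Overall: Cu²⁺(aq) + K(s) → Cu⁺(aq) + K⁺(aq)
Q = [Cu⁺]·[K⁺] / ([Cu²⁺]); log Q = 1.112.
E = E° − (0.0592/n) log Q = +3.12 − (0.0592/1)(1.112) = +3.054 V.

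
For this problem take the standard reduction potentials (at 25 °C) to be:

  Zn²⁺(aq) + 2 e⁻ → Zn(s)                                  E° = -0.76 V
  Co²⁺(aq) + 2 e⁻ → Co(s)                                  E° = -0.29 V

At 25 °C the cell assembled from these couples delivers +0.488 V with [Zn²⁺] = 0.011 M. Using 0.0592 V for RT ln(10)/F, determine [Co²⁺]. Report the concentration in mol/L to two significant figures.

0.045 M

Co²⁺/Co is the cathode, Zn²⁺/Zn the anode: E°cell = +0.47 V, n = 2.
Overall reaction: Co²⁺(aq) + Zn(s) → Co(s) + Zn²⁺(aq); Q = [Zn²⁺]^1/[Co²⁺]^1.
From E = E° − (0.0592/n) log Q: log Q = (E° − E)·n/0.0592 = (+0.47 − (+0.488))·2/0.0592 = -0.6081.
So 1·log[Co²⁺] = 1·log(0.011) − log Q = -1.9586 − (-0.6081) = -1.3505; [Co²⁺] = 10^(-1.3505) ≈ 0.045 M.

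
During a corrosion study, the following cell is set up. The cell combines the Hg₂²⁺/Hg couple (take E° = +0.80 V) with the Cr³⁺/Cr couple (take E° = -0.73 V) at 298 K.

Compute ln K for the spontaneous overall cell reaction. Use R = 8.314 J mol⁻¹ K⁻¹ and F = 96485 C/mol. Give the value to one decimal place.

357.5

Cathode: Hg₂²⁺/Hg; anode: Cr³⁺/Cr. E°cell = (+0.80) − (-0.73) = +1.53 V, with n = 6.
ΔG° = −nFE° = −RT ln K, so ln K = nFE°/(RT) = (6)(96485)(+1.53) / ((8.314)(298)) = 357.500.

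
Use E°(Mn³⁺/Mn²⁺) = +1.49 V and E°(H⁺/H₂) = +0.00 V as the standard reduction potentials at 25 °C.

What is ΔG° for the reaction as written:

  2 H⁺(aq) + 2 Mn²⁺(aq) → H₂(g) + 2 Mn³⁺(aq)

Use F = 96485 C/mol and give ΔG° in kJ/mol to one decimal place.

As written, H⁺/H₂ is reduced (cathode) and Mn³⁺/Mn²⁺ is oxidised (anode), so E°cell = (+0.00) − (+1.49) = -1.49 V.
Balancing electrons gives n = 2.
ΔG° = −nFE° = −(2)(96485)(-1.49) = 287,525 J = +287.5 kJ/mol.

+287.5 kJ/mol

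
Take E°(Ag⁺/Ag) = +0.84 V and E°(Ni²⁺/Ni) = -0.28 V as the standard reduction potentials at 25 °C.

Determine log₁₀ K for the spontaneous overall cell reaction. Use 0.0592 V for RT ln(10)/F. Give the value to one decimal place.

Cathode: Ag⁺/Ag; anode: Ni²⁺/Ni. E°cell = +1.12 V, n = 2.
log K = nE°cell / 0.0592 = (2)(+1.12) / 0.0592 = 37.8.

37.8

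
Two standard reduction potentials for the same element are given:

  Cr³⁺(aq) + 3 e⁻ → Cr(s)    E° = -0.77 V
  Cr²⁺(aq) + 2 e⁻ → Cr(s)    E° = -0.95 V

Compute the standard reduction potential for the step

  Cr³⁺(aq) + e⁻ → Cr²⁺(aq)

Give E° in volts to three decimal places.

Sequential free energies add, so n₃E°₃ = n₁E°₁ + n₂E°₂.
With n₃ = 3, and the known step contributing 2×(-0.95) V, the unknown satisfies 1·E° = 3×(-0.77) − 2×(-0.95) = -0.410.
E° = -0.410 / 1 = -0.410 V.

-0.410 V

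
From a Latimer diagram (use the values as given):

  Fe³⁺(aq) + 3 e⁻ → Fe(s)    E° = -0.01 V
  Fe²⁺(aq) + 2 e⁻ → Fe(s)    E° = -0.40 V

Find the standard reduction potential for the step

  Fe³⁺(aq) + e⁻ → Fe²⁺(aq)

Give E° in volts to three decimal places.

+0.770 V

Sequential free energies add, so n₃E°₃ = n₁E°₁ + n₂E°₂.
With n₃ = 3, and the known step contributing 2×(-0.40) V, the unknown satisfies 1·E° = 3×(-0.01) − 2×(-0.40) = +0.770.
E° = +0.770 / 1 = +0.770 V.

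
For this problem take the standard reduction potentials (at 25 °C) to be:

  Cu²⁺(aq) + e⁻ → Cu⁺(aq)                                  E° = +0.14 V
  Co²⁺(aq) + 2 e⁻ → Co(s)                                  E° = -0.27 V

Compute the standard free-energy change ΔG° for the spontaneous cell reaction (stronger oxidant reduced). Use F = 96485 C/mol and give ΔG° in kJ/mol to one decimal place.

-79.1 kJ/mol

Cu²⁺/Cu⁺ (E° = +0.14 V) is the cathode; Co²⁺/Co (E° = -0.27 V) is the anode, so E°cell = +0.41 V.
Balancing electrons gives n = 2 (lcm of 1 and 2).
ΔG° = −nFE° = −(2)(96485)(+0.41) = -79,118 J = -79.1 kJ/mol.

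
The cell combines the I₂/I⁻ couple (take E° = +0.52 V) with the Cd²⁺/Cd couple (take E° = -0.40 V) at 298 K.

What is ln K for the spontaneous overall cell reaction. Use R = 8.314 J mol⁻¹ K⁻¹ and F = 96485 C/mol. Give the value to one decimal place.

Cathode: I₂/I⁻; anode: Cd²⁺/Cd. E°cell = (+0.52) − (-0.40) = +0.92 V, with n = 2.
ΔG° = −nFE° = −RT ln K, so ln K = nFE°/(RT) = (2)(96485)(+0.92) / ((8.314)(298)) = 71.656.

71.7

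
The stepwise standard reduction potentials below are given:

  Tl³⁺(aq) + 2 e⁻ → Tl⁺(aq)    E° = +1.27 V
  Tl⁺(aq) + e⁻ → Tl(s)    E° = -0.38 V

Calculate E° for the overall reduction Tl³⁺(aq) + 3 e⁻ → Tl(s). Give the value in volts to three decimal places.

Standard free energies of sequential steps add: ΔG°₃ = ΔG°₁ + ΔG°₂, so n₃E°₃ = n₁E°₁ + n₂E°₂.
E°₃ = (2×+1.27 + 1×-0.38) / 3 = (+2.160) / 3 = +0.720 V.

+0.720 V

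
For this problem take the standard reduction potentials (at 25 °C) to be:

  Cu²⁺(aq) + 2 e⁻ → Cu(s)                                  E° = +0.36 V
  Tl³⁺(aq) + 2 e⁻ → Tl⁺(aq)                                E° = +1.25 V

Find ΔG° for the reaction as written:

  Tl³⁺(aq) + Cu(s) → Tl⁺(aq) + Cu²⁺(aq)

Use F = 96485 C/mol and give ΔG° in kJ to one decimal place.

As written, Tl³⁺/Tl⁺ is reduced (cathode) and Cu²⁺/Cu is oxidised (anode), so E°cell = (+1.25) − (+0.36) = +0.89 V.
Balancing electrons gives n = 2.
ΔG° = −nFE° = −(2)(96485)(+0.89) = -171,743 J = -171.7 kJ.

-171.7 kJ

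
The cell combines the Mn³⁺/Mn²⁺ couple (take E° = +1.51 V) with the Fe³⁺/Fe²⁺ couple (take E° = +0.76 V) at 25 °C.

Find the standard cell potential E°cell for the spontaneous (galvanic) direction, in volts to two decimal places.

+0.75 V

The Mn³⁺/Mn²⁺ couple has the higher reduction potential, so it is the cathode; Fe³⁺/Fe²⁺ is oxidised at the anode.
E°cell = E°(cathode) − E°(anode) = (+1.51) − (+0.76) = +0.75 V.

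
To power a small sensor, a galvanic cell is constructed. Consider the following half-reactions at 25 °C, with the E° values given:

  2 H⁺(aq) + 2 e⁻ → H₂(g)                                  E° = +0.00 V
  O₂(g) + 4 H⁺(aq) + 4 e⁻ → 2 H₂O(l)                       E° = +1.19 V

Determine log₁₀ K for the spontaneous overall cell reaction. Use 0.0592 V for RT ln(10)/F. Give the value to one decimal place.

80.4

Cathode: O₂/H₂O; anode: H⁺/H₂. E°cell = +1.19 V, n = 4.
log K = nE°cell / 0.0592 = (4)(+1.19) / 0.0592 = 80.4.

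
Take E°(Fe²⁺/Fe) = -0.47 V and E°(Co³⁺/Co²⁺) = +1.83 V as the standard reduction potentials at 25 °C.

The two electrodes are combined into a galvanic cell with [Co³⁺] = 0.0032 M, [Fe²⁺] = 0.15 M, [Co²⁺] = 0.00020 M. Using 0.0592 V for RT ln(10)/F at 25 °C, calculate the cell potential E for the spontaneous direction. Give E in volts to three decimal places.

Co³⁺/Co²⁺ is the cathode (higher E°), Fe²⁺/Fe the anode: E°cell = +1.83 − (-0.47) = +2.30 V, n = 2.
Overall: 2 Co³⁺(aq) + Fe(s) → 2 Co²⁺(aq) + Fe²⁺(aq)
Q = [Co²⁺]^2·[Fe²⁺] / ([Co³⁺]^2); log Q = -3.232.
E = E° − (0.0592/n) log Q = +2.30 − (0.0592/2)(-3.232) = +2.396 V.

+2.396 V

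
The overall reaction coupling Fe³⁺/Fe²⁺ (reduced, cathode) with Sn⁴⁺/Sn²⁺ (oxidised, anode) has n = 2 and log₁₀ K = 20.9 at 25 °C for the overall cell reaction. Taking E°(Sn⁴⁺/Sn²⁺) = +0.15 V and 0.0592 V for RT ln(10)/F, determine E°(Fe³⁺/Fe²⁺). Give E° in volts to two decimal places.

E°cell = (0.0592/n)·log K = (0.0592/2)(20.9) = +0.619 V.
Since Fe³⁺/Fe²⁺ is the cathode and Sn⁴⁺/Sn²⁺ the anode, E°cell = E°(Fe³⁺/Fe²⁺) − E°(Sn⁴⁺/Sn²⁺).
So E°(Fe³⁺/Fe²⁺) = E°cell + E°(Sn⁴⁺/Sn²⁺) = +0.619 + (+0.15) = +0.77 V.

+0.77 V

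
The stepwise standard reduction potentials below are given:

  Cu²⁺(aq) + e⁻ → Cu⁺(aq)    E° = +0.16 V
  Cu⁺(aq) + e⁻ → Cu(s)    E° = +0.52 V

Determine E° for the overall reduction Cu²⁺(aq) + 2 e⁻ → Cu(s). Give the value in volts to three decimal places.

Since ΔG° = −nFE° is additive over sequential reductions, n₃E°₃ = n₁E°₁ + n₂E°₂.
E°₃ = (1×+0.16 + 1×+0.52) / 2 = (+0.680) / 2 = +0.340 V.

+0.340 V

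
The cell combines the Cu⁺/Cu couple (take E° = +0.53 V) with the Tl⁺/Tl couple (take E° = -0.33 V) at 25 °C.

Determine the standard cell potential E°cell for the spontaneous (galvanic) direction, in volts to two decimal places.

+0.86 V

The Cu⁺/Cu couple has the higher reduction potential, so it is the cathode; Tl⁺/Tl is oxidised at the anode.
E°cell = E°(cathode) − E°(anode) = (+0.53) − (-0.33) = +0.86 V.
Since E°cell > 0, the reaction is spontaneous under standard conditions.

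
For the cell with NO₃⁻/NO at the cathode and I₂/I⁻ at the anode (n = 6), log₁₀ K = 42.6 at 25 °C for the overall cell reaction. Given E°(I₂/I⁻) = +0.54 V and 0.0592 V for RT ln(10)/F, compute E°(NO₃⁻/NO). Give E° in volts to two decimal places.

E°cell = (0.0592/n)·log K = (0.0592/6)(42.6) = +0.420 V.
Since NO₃⁻/NO is the cathode and I₂/I⁻ the anode, E°cell = E°(NO₃⁻/NO) − E°(I₂/I⁻).
So E°(NO₃⁻/NO) = E°cell + E°(I₂/I⁻) = +0.420 + (+0.54) = +0.96 V.

+0.96 V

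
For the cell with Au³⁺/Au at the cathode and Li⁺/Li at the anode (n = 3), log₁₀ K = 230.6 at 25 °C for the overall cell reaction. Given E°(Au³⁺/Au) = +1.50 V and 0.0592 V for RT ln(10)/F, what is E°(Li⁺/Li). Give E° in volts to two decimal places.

E°cell = (0.0592/n)·log K = (0.0592/3)(230.6) = +4.551 V.
Since Au³⁺/Au is the cathode and Li⁺/Li the anode, E°cell = E°(Au³⁺/Au) − E°(Li⁺/Li).
So E°(Li⁺/Li) = E°(Au³⁺/Au) − E°cell = (+1.50) − (+4.551) = -3.05 V.

-3.05 V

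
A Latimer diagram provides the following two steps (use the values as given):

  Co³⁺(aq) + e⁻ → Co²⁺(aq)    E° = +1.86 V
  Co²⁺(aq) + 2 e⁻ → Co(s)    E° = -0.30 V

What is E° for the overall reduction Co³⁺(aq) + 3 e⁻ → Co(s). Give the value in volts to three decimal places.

Standard free energies of sequential steps add: ΔG°₃ = ΔG°₁ + ΔG°₂, so n₃E°₃ = n₁E°₁ + n₂E°₂.
E°₃ = (1×+1.86 + 2×-0.30) / 3 = (+1.260) / 3 = +0.420 V.
E° values themselves are not directly additive — weighting by electron count is essential.

+0.420 V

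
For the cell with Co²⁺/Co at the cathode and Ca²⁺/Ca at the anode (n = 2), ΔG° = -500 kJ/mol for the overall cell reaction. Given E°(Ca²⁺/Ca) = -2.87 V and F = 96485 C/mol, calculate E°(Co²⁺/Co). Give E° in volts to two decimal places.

E°cell = −ΔG°/(nF) = −(-500×10³)/((2)(96485)) = +2.591 V.
Since Co²⁺/Co is the cathode and Ca²⁺/Ca the anode, E°cell = E°(Co²⁺/Co) − E°(Ca²⁺/Ca).
So E°(Co²⁺/Co) = E°cell + E°(Ca²⁺/Ca) = +2.591 + (-2.87) = -0.28 V.

-0.28 V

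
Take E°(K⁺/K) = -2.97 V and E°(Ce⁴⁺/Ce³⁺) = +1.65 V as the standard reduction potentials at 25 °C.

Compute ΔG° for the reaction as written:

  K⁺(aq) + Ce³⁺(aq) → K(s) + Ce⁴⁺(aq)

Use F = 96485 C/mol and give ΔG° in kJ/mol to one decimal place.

+445.8 kJ/mol

As written, K⁺/K is reduced (cathode) and Ce⁴⁺/Ce³⁺ is oxidised (anode), so E°cell = (-2.97) − (+1.65) = -4.62 V.
Balancing electrons gives n = 1.
ΔG° = −nFE° = −(1)(96485)(-4.62) = 445,761 J = +445.8 kJ/mol.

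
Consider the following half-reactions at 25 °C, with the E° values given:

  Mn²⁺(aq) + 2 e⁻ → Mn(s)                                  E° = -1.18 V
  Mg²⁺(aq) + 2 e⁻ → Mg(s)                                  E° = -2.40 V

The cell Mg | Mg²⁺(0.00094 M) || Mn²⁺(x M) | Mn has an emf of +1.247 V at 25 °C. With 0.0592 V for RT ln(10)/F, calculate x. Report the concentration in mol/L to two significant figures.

Mn²⁺/Mn is the cathode, Mg²⁺/Mg the anode: E°cell = +1.22 V, n = 2.
Overall reaction: Mn²⁺(aq) + Mg(s) → Mn(s) + Mg²⁺(aq); Q = [Mg²⁺]^1/[Mn²⁺]^1.
From E = E° − (0.0592/n) log Q: log Q = (E° − E)·n/0.0592 = (+1.22 − (+1.247))·2/0.0592 = -0.9122.
So 1·log[Mn²⁺] = 1·log(0.00094) − log Q = -3.0269 − (-0.9122) = -2.1147; [Mn²⁺] = 10^(-2.1147) ≈ 0.0077 M.

0.0077 M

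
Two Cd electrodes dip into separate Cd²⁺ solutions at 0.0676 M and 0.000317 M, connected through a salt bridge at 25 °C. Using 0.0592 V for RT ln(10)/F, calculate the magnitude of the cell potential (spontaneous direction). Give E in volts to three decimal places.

For a concentration cell E°cell = 0. The 0.0676 M side is the cathode (reduction is favoured where [Cd²⁺] is higher).
With n = 2, E = −(0.0592/2) log([Cd²⁺]ₐₙ/[Cd²⁺]꜀ₐₜ) = −(0.0592/2) log(0.000317/0.0676) = −(0.0592/2)(-2.329) = +0.069 V.

+0.069 V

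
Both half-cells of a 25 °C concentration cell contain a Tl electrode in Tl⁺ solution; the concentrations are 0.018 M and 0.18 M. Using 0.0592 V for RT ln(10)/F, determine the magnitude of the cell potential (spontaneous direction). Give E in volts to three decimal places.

+0.059 V

For a concentration cell E°cell = 0. The 0.18 M side is the cathode (reduction is favoured where [Tl⁺] is higher).
With n = 1, E = −(0.0592/1) log([Tl⁺]ₐₙ/[Tl⁺]꜀ₐₜ) = −(0.0592/1) log(0.018/0.18) = −(0.0592/1)(-1.000) = +0.059 V.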